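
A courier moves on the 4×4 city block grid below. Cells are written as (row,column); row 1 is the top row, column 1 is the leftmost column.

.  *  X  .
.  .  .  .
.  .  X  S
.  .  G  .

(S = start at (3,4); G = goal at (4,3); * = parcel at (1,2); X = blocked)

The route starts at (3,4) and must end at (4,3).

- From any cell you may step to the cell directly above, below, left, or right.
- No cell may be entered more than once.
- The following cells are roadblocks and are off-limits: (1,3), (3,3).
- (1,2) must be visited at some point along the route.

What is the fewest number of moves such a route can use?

Any route passes through (1,2) somewhere between (3,4) and (4,3). Summing Manhattan distances along the two legs ((3,4) → (1,2) → (4,3)) gives a lower bound of 4 + 4 = 8 moves.
The shortest route satisfying every rule uses 10 moves: (3,4) → (2,4) → (2,3) → (2,2) → (1,2) → (1,1) → (2,1) → (3,1) → (4,1) → (4,2) → (4,3).
The bound of 8 isn't tight here; checking systematically, no route of length 8 through 9 satisfies every constraint, so 10 is the minimum.

10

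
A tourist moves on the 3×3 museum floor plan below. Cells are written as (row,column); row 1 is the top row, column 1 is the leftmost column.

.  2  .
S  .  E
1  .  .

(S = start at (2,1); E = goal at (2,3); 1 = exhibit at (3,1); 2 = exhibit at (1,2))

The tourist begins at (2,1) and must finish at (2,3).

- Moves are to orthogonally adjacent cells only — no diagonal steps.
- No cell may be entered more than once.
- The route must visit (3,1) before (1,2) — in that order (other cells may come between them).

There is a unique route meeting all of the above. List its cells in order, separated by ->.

The waypoints must appear in the order (3,1), (1,2), with no cell reused.
Route from (2,1): down to (3,1), right to (3,2), 2× up (reaching (1,2)), right to (1,3), down to (2,3) — 6 moves in all.
Check: order respected (1 at step 1, 2 at step 4).

(2,1) -> (3,1) -> (3,2) -> (2,2) -> (1,2) -> (1,3) -> (2,3)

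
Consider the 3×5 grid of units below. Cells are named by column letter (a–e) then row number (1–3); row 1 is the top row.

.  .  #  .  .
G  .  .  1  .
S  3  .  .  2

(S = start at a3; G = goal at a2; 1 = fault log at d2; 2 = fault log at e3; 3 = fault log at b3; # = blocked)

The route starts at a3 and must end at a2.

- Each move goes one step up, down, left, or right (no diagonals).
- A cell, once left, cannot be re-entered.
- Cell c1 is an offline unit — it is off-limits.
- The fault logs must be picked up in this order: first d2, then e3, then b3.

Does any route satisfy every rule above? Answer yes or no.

no

Ignoring the required order, 4 revisit-free routes from a3 to a2 pass through all of d2, e3, and b3; the waypoint orders that occur are b3 → e3 → d2 (4) — never d2 → e3 → b3.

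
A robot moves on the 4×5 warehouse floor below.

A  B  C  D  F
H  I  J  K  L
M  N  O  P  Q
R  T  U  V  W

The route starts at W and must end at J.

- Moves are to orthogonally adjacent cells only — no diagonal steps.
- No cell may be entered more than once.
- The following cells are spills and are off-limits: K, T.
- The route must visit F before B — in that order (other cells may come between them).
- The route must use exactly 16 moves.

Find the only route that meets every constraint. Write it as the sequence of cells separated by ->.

The waypoints must appear in the order F, B, with no cell reused.
Route from W: left 2 to U, up 1 to O, right 2 to Q, up 2 to F, left 4 to A, down 2 to M, right 1 to N, up 1 to I, right 1 to J — 16 moves in all.
Check: order respected (F at step 7, B at step 10); 16 moves as required.

W -> V -> U -> O -> P -> Q -> L -> F -> D -> C -> B -> A -> H -> M -> N -> I -> J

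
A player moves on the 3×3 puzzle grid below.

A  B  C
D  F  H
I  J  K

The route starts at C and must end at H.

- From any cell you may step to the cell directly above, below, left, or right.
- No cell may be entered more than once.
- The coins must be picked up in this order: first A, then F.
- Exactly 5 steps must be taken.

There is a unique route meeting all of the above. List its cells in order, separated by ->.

The waypoints must appear in the order A, F, with no cell reused.
Route from C: 2× left (reaching A), down to D, 2× right (reaching H) — 5 moves in all.
Check: order respected (A at step 2, F at step 4); 5 moves as required.

C -> B -> A -> D -> F -> H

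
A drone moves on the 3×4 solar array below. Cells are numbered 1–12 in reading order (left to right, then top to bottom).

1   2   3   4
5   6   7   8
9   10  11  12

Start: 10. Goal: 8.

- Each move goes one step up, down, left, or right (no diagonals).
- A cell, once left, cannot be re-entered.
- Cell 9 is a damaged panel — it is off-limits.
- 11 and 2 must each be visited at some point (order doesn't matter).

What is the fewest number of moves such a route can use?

Any route passes through 11 and 2 in some order between 10 and 8. Summing Manhattan distances along each leg and taking the cheapest ordering (10 → 11 → 2 → 8) gives a lower bound of 1 + 3 + 3 = 7 moves.
A route of 7 moves achieves this: 10 → 6 → 2 → 3 → 7 → 11 → 12 → 8.
Since 7 matches the lower bound, it is optimal.

7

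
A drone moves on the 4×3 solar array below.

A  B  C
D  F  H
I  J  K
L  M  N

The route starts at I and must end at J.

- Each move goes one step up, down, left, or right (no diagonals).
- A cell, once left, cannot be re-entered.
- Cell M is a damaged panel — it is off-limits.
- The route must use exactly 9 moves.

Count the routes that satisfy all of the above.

Need simple routes of exactly 9 moves from I to J (Manhattan distance 1, so 4 moves are spent on a detour and 4 undoing it).
No route satisfies every constraint, so the count is 0.

0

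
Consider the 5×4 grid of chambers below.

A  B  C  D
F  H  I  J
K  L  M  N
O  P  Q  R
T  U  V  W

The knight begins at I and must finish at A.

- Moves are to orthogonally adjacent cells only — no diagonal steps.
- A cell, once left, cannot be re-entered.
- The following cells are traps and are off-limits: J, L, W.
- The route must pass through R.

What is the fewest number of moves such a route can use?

9

Any route passes through R somewhere between I and A. Summing Manhattan distances along the two legs (I → R → A) gives a lower bound of 3 + 6 = 9 moves.
A route of 9 moves achieves this: I → M → N → R → Q → P → O → K → F → A.
Since 9 matches the lower bound, it is optimal.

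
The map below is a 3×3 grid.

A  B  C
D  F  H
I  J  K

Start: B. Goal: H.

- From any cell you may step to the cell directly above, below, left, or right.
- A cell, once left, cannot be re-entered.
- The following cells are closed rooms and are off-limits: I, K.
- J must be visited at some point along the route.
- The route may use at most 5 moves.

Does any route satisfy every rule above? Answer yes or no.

no

J must be visited but has only one open neighbour (F), and it is neither the start nor the goal — the route would have to enter and leave through F, re-entering it.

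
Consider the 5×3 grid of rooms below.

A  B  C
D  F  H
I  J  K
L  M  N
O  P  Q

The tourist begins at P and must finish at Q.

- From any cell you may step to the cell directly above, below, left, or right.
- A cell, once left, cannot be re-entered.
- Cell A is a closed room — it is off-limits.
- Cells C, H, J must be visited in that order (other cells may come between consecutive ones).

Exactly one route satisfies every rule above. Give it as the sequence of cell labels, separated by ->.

P -> O -> L -> I -> D -> F -> B -> C -> H -> K -> J -> M -> N -> Q

The waypoints must appear in the order C, H, J, with no cell reused.
Route from P: left 1 to O, up 3 to D, right 1 to F, up 1 to B, right 1 to C, down 2 to K, left 1 to J, down 1 to M, right 1 to N, down 1 to Q — 13 moves in all.
Check: order respected (C at step 7, H at step 8, J at step 10).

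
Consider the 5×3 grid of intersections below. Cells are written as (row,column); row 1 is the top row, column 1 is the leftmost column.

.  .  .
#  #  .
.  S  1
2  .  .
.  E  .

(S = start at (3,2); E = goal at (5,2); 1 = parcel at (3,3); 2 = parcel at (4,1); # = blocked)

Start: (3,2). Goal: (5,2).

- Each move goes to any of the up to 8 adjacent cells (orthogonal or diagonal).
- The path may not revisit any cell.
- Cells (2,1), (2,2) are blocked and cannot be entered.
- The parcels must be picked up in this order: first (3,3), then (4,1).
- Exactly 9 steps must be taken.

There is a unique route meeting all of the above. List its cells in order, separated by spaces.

(3,2) (2,3) (3,3) (4,3) (5,3) (4,2) (3,1) (4,1) (5,1) (5,2)

The waypoints must appear in the order (3,3), (4,1), with no cell reused.
Route from (3,2): up-right 1 to (2,3), down 3 to (5,3), up-left 2 to (3,1), down 2 to (5,1), right 1 to (5,2) — 9 moves in all.
Check: order respected (1 at step 2, 2 at step 7); 9 moves as required.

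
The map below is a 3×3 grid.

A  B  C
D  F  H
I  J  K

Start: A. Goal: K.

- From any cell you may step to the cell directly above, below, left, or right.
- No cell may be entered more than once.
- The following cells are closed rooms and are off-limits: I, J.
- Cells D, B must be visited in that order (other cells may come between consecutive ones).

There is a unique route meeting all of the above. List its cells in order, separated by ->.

A -> D -> F -> B -> C -> H -> K

The waypoints must appear in the order D, B, with no cell reused.
Route from A: down to D, right to F, up to B, right to C, 2× down (reaching K) — 6 moves in all.
Check: order respected (D at step 1, B at step 3).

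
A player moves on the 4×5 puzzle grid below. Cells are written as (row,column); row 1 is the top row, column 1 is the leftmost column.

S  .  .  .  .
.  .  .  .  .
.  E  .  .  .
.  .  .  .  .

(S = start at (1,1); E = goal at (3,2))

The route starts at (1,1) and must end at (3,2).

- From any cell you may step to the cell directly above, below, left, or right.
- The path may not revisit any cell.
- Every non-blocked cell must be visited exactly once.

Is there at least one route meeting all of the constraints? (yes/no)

yes

One route that works: (1,1) → (2,1) → (3,1) → (4,1) → (4,2) → (4,3) → (3,3) → (2,3) → (2,4) → (3,4) → (4,4) → (4,5) → (3,5) → (2,5) → (1,5) → (1,4) → (1,3) → (1,2) → (2,2) → (3,2).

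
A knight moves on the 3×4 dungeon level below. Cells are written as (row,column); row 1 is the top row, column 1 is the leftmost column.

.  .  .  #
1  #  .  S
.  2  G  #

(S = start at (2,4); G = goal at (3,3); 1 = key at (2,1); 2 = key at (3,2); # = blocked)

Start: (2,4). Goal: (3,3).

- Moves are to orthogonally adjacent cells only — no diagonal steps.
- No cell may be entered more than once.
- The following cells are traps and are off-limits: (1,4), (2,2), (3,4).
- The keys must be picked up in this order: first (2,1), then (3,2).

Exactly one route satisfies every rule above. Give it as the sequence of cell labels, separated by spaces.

(2,4) (2,3) (1,3) (1,2) (1,1) (2,1) (3,1) (3,2) (3,3)

The waypoints must appear in the order (2,1), (3,2), with no cell reused.
Route from (2,4): left to (2,3), up to (1,3), 2× left (reaching (1,1)), 2× down (reaching (3,1)), 2× right (reaching (3,3)) — 8 moves in all.
Check: order respected (1 at step 5, 2 at step 7).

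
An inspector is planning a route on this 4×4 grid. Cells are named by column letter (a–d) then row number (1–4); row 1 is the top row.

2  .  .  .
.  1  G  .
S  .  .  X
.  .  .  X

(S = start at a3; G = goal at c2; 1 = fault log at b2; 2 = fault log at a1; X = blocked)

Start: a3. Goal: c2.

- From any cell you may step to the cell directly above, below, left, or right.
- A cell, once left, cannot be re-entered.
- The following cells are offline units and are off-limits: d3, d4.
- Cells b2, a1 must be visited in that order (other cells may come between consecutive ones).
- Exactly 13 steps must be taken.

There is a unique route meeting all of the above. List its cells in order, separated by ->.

a3 -> a4 -> b4 -> c4 -> c3 -> b3 -> b2 -> a2 -> a1 -> b1 -> c1 -> d1 -> d2 -> c2

The waypoints must appear in the order b2, a1, with no cell reused.
Route from a3: down to a4, 2× right (reaching c4), up to c3, left to b3, up to b2, left to a2, up to a1, 3× right (reaching d1), down to d2, left to c2 — 13 moves in all.
Check: order respected (1 at step 6, 2 at step 8); 13 moves as required.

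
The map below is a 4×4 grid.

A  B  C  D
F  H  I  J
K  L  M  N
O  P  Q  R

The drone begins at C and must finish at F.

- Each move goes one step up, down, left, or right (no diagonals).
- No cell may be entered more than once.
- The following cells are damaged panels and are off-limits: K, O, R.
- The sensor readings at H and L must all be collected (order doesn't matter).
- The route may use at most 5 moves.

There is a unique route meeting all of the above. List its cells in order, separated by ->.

Any route must reach H and L and still end at F within 5 moves, so the order of the required stops is forced.
Route from C: 2× down (reaching M), left to L, up to H, left to F — 5 moves in all.
Check: all required cells visited; 5 ≤ 5 moves.

C -> I -> M -> L -> H -> F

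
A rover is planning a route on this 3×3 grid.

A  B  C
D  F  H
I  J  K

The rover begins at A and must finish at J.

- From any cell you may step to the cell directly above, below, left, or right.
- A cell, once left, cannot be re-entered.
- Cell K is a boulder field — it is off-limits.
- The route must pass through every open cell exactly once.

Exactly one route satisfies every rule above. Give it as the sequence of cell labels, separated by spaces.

Need to visit all 8 open cells exactly once, starting at A and ending at J.
Cell C has only two open neighbours (H and B), so the path must pass straight through it: one of those is the cell it's entered from and the other is where it exits.
Route from A: right 2 to C, down 1 to H, left 2 to D, down 1 to I, right 1 to J — 7 moves in all.
Check: all 8 open cells covered.

A B C H F D I J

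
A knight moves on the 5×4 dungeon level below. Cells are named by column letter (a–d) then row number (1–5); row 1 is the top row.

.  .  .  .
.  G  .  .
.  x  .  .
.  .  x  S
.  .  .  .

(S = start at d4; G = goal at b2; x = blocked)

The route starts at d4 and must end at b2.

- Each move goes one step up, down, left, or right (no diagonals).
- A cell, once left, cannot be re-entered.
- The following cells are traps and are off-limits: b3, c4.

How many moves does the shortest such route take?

The Manhattan distance from d4 to b2 is |4−2| + |4−2| = 4, so at least 4 moves are needed.
A route of 4 moves achieves this: d4 → d3 → d2 → c2 → b2.
Since 4 matches the lower bound, it is optimal.

4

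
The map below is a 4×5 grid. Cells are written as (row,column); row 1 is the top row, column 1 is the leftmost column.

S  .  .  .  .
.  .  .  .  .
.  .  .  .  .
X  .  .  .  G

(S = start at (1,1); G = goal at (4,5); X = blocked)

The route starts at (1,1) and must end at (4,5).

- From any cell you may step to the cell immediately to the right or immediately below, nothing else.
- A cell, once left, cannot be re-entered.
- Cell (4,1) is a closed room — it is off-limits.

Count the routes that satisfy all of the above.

A right/down-only route from (1,1) to (4,5) makes exactly 3 down-moves and 4 right-moves in some order.
With no other constraints that would be C(7,3) = 35 routes.
Subtract routes through each blocked cell (inclusion–exclusion for overlaps): − through (4,1): 1 → 34.
That gives 34 routes.

34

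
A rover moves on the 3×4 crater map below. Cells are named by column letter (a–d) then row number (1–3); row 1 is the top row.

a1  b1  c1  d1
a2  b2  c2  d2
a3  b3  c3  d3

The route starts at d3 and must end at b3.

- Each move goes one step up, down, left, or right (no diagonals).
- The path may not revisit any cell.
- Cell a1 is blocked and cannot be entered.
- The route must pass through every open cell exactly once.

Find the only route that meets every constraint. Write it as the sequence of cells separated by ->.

d3 -> c3 -> c2 -> d2 -> d1 -> c1 -> b1 -> b2 -> a2 -> a3 -> b3

Need to visit all 11 open cells exactly once, starting at d3 and ending at b3.
Cell d1 has only two open neighbours (d2 and c1), so the path must pass straight through it: one of those is the cell it's entered from and the other is where it exits.
Route from d3: left 1 to c3, up 1 to c2, right 1 to d2, up 1 to d1, left 2 to b1, down 1 to b2, left 1 to a2, down 1 to a3, right 1 to b3 — 10 moves in all.
Check: all 11 open cells covered.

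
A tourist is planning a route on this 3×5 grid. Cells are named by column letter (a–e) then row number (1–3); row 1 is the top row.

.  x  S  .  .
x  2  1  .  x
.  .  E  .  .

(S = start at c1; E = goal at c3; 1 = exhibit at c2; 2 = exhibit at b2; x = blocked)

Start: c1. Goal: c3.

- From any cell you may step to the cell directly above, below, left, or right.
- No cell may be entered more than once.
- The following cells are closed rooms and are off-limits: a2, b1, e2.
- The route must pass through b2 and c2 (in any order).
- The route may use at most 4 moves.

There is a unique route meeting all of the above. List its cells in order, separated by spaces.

c1 c2 b2 b3 c3

The budget equals the shortest possible length, so every move has to be on a shortest route through the required cells.
Route from c1: down to c2, left to b2, down to b3, right to c3 — 4 moves in all.
Check: all required cells visited; 4 ≤ 4 moves.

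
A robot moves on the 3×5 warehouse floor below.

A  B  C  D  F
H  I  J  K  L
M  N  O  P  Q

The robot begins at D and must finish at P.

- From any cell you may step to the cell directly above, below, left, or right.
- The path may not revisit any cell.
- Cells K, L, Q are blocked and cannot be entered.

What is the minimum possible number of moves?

4

The Manhattan distance from D to P is |1−3| + |4−4| = 2, so at least 2 moves are needed.
That bound ignores the blocked cells. Measuring each leg by the fewest moves that actually steer around them (D→P: 4) raises the lower bound to 4.
A route of 4 moves exists: D → C → J → O → P.
Since 4 matches that lower bound, it is optimal.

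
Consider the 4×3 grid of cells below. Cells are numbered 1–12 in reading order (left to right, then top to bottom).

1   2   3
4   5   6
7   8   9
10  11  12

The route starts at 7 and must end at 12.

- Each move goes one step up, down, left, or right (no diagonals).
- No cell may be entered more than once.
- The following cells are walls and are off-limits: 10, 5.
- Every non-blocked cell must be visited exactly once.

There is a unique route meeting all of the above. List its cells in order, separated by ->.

7 -> 4 -> 1 -> 2 -> 3 -> 6 -> 9 -> 8 -> 11 -> 12

Need to visit all 10 open cells exactly once, starting at 7 and ending at 12.
Cell 2 has only two open neighbours (1 and 3), so the path must pass straight through it: one of those is the cell it's entered from and the other is where it exits.
Route from 7: 2× up (reaching 1), 2× right (reaching 3), 2× down (reaching 9), left to 8, down to 11, right to 12 — 9 moves in all.
Check: all 10 open cells covered.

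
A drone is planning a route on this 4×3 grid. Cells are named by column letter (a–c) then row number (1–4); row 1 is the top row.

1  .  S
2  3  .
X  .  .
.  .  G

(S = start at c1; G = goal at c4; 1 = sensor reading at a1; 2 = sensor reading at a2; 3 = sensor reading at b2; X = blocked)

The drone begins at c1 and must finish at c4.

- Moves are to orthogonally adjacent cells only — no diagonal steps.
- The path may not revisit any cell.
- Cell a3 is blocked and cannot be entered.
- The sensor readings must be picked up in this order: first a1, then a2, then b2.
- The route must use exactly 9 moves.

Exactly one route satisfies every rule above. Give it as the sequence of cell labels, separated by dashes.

c1 - b1 - a1 - a2 - b2 - c2 - c3 - b3 - b4 - c4

The waypoints must appear in the order a1, a2, b2, with no cell reused.
Route from c1: 2× left (reaching a1), down to a2, 2× right (reaching c2), down to c3, left to b3, down to b4, right to c4 — 9 moves in all.
Check: order respected (1 at step 2, 2 at step 3, 3 at step 4); 9 moves as required.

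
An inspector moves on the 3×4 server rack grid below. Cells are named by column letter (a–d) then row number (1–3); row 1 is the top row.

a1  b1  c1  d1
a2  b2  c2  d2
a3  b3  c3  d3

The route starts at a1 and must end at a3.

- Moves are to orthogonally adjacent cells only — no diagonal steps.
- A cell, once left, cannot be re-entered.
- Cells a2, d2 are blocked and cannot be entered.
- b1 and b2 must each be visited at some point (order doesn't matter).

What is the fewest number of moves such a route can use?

4

Any route passes through b1 and b2 in some order between a1 and a3. Summing Manhattan distances along each leg and taking the cheapest ordering (a1 → b1 → b2 → a3) gives a lower bound of 1 + 1 + 2 = 4 moves.
A route of 4 moves achieves this: a1 → b1 → b2 → b3 → a3.
Since 4 matches the lower bound, it is optimal.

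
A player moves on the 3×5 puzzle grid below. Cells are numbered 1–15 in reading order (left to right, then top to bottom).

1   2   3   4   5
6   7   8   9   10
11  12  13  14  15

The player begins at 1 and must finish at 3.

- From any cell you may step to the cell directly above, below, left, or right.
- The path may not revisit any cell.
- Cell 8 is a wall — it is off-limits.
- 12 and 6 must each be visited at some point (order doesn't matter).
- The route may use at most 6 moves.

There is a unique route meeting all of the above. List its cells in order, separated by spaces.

The budget equals the shortest possible length, so every move has to be on a shortest route through the required cells.
Route from 1: 2× down (reaching 11), right to 12, 2× up (reaching 2), right to 3 — 6 moves in all.
Check: all required cells visited; 6 ≤ 6 moves.

1 6 11 12 7 2 3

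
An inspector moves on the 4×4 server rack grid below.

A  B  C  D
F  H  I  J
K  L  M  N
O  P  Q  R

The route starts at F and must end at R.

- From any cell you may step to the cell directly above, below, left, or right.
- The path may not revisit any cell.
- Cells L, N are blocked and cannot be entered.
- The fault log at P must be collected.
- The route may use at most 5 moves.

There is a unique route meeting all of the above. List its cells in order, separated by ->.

Any route must reach P and still end at R within 5 moves, so the order of the required stops is forced.
Route from F: down 2 to O, right 3 to R — 5 moves in all.
Check: all required cells visited; 5 ≤ 5 moves.

F -> K -> O -> P -> Q -> R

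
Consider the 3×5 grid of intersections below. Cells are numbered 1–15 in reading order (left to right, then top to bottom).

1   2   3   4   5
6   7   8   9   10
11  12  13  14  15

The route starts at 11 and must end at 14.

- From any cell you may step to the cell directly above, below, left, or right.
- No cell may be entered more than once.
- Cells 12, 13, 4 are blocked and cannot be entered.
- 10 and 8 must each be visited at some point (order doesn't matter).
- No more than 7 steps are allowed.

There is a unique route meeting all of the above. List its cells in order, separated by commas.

11, 6, 7, 8, 9, 10, 15, 14

Any route must reach 10 and 8 and still end at 14 within 7 moves, so the order of the required stops is forced.
Route from 11: up to 6, 4× right (reaching 10), down to 15, left to 14 — 7 moves in all.
Check: all required cells visited; 7 ≤ 7 moves.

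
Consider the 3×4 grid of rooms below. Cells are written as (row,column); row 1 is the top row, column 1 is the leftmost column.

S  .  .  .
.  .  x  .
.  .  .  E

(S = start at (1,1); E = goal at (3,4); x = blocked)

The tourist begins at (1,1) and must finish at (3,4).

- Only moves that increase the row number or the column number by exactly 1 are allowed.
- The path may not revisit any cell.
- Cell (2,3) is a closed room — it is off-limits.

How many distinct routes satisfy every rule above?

4

A right/down-only route from (1,1) to (3,4) makes exactly 2 down-moves and 3 right-moves in some order.
With no other constraints that would be C(5,2) = 10 routes.
Subtract routes through each blocked cell (inclusion–exclusion for overlaps): − through (2,3): 6 → 4.
That gives 4 routes.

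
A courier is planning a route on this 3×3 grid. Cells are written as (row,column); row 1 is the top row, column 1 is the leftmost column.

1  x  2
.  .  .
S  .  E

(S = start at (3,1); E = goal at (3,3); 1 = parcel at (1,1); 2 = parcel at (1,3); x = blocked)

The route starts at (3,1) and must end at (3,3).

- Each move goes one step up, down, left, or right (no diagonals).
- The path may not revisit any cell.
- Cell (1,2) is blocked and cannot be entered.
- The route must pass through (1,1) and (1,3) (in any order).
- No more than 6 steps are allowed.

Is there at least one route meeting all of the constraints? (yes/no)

no

(1,1) must be visited but has only one open neighbour ((2,1)), and it is neither the start nor the goal — the route would have to enter and leave through (2,1), re-entering it.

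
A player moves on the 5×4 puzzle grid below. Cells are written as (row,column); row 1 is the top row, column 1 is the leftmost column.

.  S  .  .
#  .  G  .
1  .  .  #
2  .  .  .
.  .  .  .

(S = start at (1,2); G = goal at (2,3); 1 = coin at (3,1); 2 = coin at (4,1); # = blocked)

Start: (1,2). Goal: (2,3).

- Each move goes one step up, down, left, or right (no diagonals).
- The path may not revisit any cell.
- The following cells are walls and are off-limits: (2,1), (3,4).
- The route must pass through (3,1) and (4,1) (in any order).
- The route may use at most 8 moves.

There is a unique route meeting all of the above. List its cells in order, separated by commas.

The budget equals the shortest possible length, so every move has to be on a shortest route through the required cells.
Route from (1,2): 2× down (reaching (3,2)), left to (3,1), down to (4,1), 2× right (reaching (4,3)), 2× up (reaching (2,3)) — 8 moves in all.
Check: all required cells visited; 8 ≤ 8 moves.

(1,2), (2,2), (3,2), (3,1), (4,1), (4,2), (4,3), (3,3), (2,3)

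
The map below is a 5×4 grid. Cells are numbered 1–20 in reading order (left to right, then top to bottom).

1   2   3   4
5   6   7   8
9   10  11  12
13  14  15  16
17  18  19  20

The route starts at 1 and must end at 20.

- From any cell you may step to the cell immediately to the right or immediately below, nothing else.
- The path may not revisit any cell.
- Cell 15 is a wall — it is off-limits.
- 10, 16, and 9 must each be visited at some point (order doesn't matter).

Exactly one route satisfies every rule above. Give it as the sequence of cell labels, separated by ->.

Moves only go right or down, so the column and row indices never decrease.
Route from 1: 2× down (reaching 9), 3× right (reaching 12), 2× down (reaching 20) — 7 moves in all.
Check: all required cells visited.

1 -> 5 -> 9 -> 10 -> 11 -> 12 -> 16 -> 20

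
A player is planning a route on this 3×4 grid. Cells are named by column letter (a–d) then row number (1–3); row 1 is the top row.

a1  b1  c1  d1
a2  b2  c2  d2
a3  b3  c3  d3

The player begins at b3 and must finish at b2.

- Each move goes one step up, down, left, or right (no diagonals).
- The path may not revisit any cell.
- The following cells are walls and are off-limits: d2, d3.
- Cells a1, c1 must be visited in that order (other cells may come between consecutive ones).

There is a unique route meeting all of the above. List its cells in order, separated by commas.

The waypoints must appear in the order a1, c1, with no cell reused.
Route from b3: left to a3, 2× up (reaching a1), 2× right (reaching c1), down to c2, left to b2 — 7 moves in all.
Check: order respected (a1 at step 3, c1 at step 5).

b3, a3, a2, a1, b1, c1, c2, b2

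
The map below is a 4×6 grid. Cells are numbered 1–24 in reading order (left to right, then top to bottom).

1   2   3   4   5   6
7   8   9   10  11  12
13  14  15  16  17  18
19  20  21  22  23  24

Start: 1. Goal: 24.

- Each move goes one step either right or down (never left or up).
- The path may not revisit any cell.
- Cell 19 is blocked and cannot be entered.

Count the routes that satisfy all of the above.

55

A right/down-only route from 1 to 24 makes exactly 3 down-moves and 5 right-moves in some order.
With no other constraints that would be C(8,3) = 56 routes.
Subtract routes through each blocked cell (inclusion–exclusion for overlaps): − through 19: 1 → 55.
That gives 55 routes.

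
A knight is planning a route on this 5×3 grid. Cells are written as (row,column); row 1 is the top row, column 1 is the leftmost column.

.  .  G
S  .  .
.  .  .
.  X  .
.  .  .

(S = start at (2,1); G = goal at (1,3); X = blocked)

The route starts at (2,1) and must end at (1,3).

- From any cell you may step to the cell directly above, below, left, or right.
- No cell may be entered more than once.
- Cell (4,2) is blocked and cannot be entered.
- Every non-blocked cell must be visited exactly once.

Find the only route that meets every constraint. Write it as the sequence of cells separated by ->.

(2,1) -> (1,1) -> (1,2) -> (2,2) -> (3,2) -> (3,1) -> (4,1) -> (5,1) -> (5,2) -> (5,3) -> (4,3) -> (3,3) -> (2,3) -> (1,3)

Need to visit all 14 open cells exactly once, starting at (2,1) and ending at (1,3).
Cell (5,1) has only two open neighbours ((4,1) and (5,2)), so the path must pass straight through it: one of those is the cell it's entered from and the other is where it exits.
Route from (2,1): up 1 to (1,1), right 1 to (1,2), down 2 to (3,2), left 1 to (3,1), down 2 to (5,1), right 2 to (5,3), up 4 to (1,3) — 13 moves in all.
Check: all 14 open cells covered.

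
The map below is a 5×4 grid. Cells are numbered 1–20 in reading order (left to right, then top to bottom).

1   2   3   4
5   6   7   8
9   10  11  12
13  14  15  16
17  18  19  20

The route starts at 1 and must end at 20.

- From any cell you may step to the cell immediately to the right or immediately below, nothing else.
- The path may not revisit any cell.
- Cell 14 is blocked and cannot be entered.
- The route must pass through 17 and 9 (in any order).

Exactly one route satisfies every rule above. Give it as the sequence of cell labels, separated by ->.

Moves only go right or down, so the column and row indices never decrease.
Route from 1: down 4 to 17, right 3 to 20 — 7 moves in all.
Check: all required cells visited.

1 -> 5 -> 9 -> 13 -> 17 -> 18 -> 19 -> 20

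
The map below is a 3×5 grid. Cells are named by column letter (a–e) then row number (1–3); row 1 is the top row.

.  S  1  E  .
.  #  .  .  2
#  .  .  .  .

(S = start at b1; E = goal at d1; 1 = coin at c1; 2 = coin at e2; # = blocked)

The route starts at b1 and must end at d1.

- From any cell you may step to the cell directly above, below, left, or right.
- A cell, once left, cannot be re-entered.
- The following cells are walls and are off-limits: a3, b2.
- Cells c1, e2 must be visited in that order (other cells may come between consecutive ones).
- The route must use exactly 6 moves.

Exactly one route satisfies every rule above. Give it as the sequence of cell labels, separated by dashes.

The waypoints must appear in the order c1, e2, with no cell reused.
Route from b1: right to c1, down to c2, 2× right (reaching e2), up to e1, left to d1 — 6 moves in all.
Check: order respected (1 at step 1, 2 at step 4); 6 moves as required.

b1 - c1 - c2 - d2 - e2 - e1 - d1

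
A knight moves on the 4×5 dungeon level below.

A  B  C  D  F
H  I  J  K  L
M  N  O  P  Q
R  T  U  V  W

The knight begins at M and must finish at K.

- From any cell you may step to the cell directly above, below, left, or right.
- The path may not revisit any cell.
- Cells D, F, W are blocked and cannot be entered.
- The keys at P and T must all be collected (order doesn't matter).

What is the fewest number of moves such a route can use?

Any route passes through P and T in some order between M and K. Summing Manhattan distances along each leg and taking the cheapest ordering (M → T → P → K) gives a lower bound of 2 + 3 + 1 = 6 moves.
A route of 6 moves achieves this: M → R → T → N → O → P → K.
Since 6 matches the lower bound, it is optimal.

6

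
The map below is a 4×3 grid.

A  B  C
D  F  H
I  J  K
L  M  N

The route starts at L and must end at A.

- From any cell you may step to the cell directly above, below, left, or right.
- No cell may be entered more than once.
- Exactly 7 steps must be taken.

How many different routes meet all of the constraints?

Need simple routes of exactly 7 moves from L to A (Manhattan distance 3, so 2 moves are spent on a detour and 2 undoing it).
Branch systematically from the start, pruning whenever the remaining move budget drops below the Manhattan distance to A or differs from it in parity. Grouping the completions by first move — via I: 5; via M: 11 — and summing: 5 + 11 = 16.
That gives 16 routes.

16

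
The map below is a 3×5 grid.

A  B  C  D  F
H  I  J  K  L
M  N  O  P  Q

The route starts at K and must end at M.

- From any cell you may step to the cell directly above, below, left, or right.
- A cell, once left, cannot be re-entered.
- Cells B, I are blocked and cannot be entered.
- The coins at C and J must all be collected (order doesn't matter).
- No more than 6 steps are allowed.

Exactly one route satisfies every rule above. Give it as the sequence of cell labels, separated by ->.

The budget equals the shortest possible length, so every move has to be on a shortest route through the required cells.
Route from K: up to D, left to C, 2× down (reaching O), 2× left (reaching M) — 6 moves in all.
Check: all required cells visited; 6 ≤ 6 moves.

K -> D -> C -> J -> O -> N -> M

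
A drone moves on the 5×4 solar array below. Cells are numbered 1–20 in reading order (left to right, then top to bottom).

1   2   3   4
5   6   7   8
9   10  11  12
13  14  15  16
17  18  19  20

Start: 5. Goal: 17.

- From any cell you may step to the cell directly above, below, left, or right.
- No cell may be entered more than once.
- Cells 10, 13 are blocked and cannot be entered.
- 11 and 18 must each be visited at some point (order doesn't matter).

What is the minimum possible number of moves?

7

Any route passes through 11 and 18 in some order between 5 and 17. Summing Manhattan distances along each leg and taking the cheapest ordering (5 → 11 → 18 → 17) gives a lower bound of 3 + 3 + 1 = 7 moves.
A route of 7 moves achieves this: 5 → 6 → 7 → 11 → 15 → 19 → 18 → 17.
Since 7 matches the lower bound, it is optimal.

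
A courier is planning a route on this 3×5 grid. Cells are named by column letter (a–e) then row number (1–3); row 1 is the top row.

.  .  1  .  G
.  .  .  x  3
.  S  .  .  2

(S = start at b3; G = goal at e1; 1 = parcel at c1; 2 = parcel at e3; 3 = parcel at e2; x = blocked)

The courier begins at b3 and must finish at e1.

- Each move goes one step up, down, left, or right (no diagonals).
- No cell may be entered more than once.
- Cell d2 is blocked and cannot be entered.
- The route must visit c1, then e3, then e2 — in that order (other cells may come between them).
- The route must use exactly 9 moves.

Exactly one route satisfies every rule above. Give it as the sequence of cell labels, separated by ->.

The waypoints must appear in the order c1, e3, e2, with no cell reused.
Route from b3: up 2 to b1, right 1 to c1, down 2 to c3, right 2 to e3, up 2 to e1 — 9 moves in all.
Check: order respected (1 at step 3, 2 at step 7, 3 at step 8); 9 moves as required.

b3 -> b2 -> b1 -> c1 -> c2 -> c3 -> d3 -> e3 -> e2 -> e1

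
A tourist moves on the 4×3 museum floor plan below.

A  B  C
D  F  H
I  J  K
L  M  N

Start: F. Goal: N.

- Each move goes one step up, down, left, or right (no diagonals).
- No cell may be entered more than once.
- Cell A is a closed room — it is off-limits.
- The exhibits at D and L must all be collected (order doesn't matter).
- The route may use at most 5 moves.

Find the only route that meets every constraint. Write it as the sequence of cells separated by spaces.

The 5-move cap with required stops at D, L leaves no slack for detours.
Route from F: left to D, 2× down (reaching L), 2× right (reaching N) — 5 moves in all.
Check: all required cells visited; 5 ≤ 5 moves.

F D I L M N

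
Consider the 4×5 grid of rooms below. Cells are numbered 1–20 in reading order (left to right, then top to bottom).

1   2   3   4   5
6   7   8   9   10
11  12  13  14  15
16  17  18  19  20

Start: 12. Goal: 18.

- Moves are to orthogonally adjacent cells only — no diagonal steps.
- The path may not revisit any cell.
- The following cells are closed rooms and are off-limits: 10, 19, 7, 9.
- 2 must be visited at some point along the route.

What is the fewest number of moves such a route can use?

8

Any route passes through 2 somewhere between 12 and 18. Summing Manhattan distances along the two legs (12 → 2 → 18) gives a lower bound of 2 + 4 = 6 moves.
That bound ignores the blocked cells. Measuring each leg by the fewest moves that actually steer around them (12→2: 4; 2→18: 4) raises the lower bound to 8.
A route of 8 moves exists: 12 → 11 → 6 → 1 → 2 → 3 → 8 → 13 → 18.
Since 8 matches that lower bound, it is optimal.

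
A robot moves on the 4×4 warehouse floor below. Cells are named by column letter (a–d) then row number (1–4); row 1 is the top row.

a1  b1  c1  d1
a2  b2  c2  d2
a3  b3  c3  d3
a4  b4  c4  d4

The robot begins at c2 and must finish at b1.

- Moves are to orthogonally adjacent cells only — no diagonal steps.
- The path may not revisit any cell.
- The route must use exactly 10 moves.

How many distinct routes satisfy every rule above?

36

Need simple routes of exactly 10 moves from c2 to b1 (Manhattan distance 2, so 4 moves are spent on a detour and 4 undoing it).
Branch systematically from the start, pruning whenever the remaining move budget drops below the Manhattan distance to b1 or differs from it in parity. Grouping the completions by first move — via c1: 6; via c3: 8; via b2: 5; via d2: 17 — and summing: 6 + 8 + 5 + 17 = 36.
That gives 36 routes.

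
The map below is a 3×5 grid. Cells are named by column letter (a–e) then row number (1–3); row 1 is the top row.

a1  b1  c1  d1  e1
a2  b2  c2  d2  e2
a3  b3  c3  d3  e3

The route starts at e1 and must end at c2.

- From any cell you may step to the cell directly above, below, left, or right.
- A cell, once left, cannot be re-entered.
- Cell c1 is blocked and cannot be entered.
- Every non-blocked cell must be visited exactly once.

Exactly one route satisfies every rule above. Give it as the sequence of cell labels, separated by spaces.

Need to visit all 14 open cells exactly once, starting at e1 and ending at c2.
Cell d1 has only two open neighbours (d2 and e1), so the path must pass straight through it: one of those is the cell it's entered from and the other is where it exits.
Route from e1: left to d1, down to d2, right to e2, down to e3, 4× left (reaching a3), 2× up (reaching a1), right to b1, down to b2, right to c2 — 13 moves in all.
Check: all 14 open cells covered.

e1 d1 d2 e2 e3 d3 c3 b3 a3 a2 a1 b1 b2 c2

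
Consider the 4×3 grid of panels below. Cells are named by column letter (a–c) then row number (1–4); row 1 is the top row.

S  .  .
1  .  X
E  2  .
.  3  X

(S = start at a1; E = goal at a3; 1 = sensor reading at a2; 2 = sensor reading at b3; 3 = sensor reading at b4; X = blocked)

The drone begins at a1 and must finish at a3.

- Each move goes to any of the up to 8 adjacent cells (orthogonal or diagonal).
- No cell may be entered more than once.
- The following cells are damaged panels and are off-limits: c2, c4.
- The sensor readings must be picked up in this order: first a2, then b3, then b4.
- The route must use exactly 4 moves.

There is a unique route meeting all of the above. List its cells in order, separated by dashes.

The waypoints must appear in the order a2, b3, b4, with no cell reused.
Route from a1: down 1 to a2, down-right 1 to b3, down 1 to b4, up-left 1 to a3 — 4 moves in all.
Check: order respected (1 at step 1, 2 at step 2, 3 at step 3); 4 moves as required.

a1 - a2 - b3 - b4 - a3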